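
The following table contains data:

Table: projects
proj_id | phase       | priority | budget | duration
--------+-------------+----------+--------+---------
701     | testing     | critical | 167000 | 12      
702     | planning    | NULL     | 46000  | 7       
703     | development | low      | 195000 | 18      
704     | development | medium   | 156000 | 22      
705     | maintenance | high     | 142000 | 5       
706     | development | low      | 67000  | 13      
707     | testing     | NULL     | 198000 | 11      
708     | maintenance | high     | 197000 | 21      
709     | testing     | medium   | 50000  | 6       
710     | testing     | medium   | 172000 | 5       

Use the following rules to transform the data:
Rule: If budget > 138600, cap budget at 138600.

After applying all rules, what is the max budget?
138600

Step 1: Original maximum budget = 198000
Step 2: Apply cap at 138600
Step 3: 7 records had budget > 138600 and were capped
Step 4: Maximum after transformation = 138600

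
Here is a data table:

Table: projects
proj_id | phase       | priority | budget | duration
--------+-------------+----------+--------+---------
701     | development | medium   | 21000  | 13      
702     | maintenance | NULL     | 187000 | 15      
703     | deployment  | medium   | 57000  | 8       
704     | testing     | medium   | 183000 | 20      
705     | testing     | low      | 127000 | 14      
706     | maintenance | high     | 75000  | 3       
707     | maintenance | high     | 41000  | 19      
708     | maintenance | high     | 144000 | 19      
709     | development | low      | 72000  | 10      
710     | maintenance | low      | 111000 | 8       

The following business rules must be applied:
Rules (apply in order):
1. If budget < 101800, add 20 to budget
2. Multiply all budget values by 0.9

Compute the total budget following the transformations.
916290.0

Step 1: Apply Rule 1 - Add 20 to records with budget < 101800
  - 5 records affected: 266000 + (5 × 20) = 266100
  - Unaffected records: 752000
  - Sum after Rule 1: 1018100
Step 2: Apply Rule 2 - Multiply all by 0.9
  - 1018100 × 0.9 = 916290.0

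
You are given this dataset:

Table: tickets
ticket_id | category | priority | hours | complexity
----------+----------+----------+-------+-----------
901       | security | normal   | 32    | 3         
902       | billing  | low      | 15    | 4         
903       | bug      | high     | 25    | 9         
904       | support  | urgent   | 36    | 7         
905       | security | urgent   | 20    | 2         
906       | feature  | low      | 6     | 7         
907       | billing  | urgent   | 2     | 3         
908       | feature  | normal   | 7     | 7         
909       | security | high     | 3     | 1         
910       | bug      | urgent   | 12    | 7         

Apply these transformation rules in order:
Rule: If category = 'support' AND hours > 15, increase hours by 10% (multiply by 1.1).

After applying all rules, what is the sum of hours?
161.6

Step 1: Find records where category = 'support' AND hours > 15
Step 2: 1 records match, summing to 36
Step 3: After multiplier: 36 × 1.1 = 39.6
Step 4: Unaffected records sum: 122
Step 5: Final sum = 39.6 + 122 = 161.6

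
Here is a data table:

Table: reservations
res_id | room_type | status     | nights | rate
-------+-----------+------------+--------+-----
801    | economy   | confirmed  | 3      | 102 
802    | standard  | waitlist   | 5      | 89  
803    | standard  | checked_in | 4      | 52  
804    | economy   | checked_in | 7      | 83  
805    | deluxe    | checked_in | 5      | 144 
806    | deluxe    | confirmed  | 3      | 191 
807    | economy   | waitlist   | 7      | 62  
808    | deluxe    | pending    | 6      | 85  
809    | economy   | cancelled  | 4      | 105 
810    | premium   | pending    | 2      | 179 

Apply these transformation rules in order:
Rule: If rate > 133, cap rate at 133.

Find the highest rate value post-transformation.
133

Step 1: Original maximum rate = 191
Step 2: Apply cap at 133
Step 3: 3 records had rate > 133 and were capped
Step 4: Maximum after transformation = 133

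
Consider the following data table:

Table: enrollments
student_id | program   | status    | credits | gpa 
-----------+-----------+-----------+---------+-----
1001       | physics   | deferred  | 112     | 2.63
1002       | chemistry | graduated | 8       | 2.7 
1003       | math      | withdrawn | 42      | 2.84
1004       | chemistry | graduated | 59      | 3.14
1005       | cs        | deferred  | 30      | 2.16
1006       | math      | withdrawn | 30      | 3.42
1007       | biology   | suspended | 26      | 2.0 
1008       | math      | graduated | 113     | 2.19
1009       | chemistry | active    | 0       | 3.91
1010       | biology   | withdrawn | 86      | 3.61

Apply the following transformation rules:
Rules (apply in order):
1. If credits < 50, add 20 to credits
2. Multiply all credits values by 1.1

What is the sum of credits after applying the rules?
688.6

Step 1: Apply Rule 1 - Add 20 to records with credits < 50
  - 6 records affected: 136 + (6 × 20) = 256
  - Unaffected records: 370
  - Sum after Rule 1: 626
Step 2: Apply Rule 2 - Multiply all by 1.1
  - 626 × 1.1 = 688.6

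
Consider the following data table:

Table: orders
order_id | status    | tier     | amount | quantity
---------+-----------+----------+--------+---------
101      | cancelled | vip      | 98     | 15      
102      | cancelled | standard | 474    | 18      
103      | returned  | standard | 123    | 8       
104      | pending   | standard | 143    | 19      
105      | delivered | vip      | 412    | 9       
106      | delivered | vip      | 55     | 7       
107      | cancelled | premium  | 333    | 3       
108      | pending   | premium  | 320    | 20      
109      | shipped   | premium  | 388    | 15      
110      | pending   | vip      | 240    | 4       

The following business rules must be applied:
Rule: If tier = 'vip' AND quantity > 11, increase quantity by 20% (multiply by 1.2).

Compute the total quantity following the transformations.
121.0

Step 1: Find records where tier = 'vip' AND quantity > 11
Step 2: 1 records match, summing to 15
Step 3: After multiplier: 15 × 1.2 = 18.0
Step 4: Unaffected records sum: 103
Step 5: Final sum = 18.0 + 103 = 121.0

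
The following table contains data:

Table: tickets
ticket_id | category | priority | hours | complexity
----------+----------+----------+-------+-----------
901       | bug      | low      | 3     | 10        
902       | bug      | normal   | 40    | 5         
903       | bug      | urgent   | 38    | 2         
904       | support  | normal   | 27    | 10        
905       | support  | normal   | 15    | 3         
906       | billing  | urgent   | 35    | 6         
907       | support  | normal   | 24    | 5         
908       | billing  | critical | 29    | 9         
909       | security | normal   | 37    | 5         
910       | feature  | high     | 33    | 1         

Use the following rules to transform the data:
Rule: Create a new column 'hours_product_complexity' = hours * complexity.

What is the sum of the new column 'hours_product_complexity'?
1430

Step 1: For each record, compute hours * complexity
Example calculations:
  3 * 10 = 30
  40 * 5 = 200
  38 * 2 = 76
  ...
Step 2: Sum all derived values
Step 3: Total = 1430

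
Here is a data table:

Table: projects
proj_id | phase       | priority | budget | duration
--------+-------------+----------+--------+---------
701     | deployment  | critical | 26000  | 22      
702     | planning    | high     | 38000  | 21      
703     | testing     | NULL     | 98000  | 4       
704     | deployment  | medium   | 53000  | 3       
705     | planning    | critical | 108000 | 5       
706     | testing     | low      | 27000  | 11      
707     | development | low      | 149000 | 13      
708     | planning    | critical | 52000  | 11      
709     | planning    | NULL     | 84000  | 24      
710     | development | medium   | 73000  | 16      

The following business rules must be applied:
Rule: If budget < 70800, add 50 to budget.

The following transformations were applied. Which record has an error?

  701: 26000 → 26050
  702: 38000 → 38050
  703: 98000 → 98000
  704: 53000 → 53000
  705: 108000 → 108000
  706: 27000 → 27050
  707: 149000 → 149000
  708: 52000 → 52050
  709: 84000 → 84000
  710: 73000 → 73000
Record 704 has an error. The correct transformed value should be 53050, not 53000.

Step 1: Check each record against the rule
Step 2: Record 704 has budget = 53000
Step 3: Since 53000 < 70800, the bonus should have been applied
Step 4: Correct value = 53050, but claimed value = 53000
Conclusion: Record 704 has the error.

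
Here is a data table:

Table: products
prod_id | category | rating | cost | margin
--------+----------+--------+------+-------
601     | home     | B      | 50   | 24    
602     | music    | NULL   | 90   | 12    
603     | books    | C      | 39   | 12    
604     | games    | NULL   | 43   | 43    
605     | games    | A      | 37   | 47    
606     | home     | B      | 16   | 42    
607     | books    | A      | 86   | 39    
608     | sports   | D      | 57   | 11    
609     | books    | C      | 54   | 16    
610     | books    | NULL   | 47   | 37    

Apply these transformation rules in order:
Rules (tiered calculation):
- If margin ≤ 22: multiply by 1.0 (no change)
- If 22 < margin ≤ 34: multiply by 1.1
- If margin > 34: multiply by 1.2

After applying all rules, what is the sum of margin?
327.0

Step 1: Tier 1 (margin ≤ 22): 4 records, sum = 51 × 1.0 = 51.0
Step 2: Tier 2 (22 < margin ≤ 34): 1 records, sum = 24 × 1.1 = 26.4
Step 3: Tier 3 (margin > 34): 5 records, sum = 208 × 1.2 = 249.6
Step 4: Final sum = 51.0 + 26.4 + 249.6 = 327.0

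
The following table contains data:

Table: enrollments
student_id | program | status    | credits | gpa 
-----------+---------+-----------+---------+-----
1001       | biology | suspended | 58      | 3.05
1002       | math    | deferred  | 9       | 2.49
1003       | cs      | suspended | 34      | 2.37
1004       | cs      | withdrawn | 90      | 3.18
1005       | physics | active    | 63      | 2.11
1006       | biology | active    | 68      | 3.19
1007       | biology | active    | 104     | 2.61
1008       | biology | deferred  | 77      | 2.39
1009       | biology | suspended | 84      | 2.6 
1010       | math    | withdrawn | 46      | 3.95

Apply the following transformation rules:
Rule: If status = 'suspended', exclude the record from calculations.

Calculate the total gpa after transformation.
19.92

Step 1: Identify records where status = 'suspended'
Step 2: The excluded records sum to 8.02
Step 3: Original total gpa = 27.94
Step 4: Remaining total = 27.94 - 8.02 = 19.92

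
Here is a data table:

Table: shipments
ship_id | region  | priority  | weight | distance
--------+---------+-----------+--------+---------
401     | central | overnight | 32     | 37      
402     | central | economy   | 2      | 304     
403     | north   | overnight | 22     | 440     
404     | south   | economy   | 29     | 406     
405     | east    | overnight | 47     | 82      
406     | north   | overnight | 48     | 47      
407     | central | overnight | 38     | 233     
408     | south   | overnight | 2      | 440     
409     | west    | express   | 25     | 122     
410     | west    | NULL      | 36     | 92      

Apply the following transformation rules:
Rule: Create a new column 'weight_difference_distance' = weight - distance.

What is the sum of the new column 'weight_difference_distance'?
-1922

Step 1: For each record, compute weight - distance
Example calculations:
  32 - 37 = -5
  2 - 304 = -302
  22 - 440 = -418
  ...
Step 2: Sum all derived values
Step 3: Total = -1922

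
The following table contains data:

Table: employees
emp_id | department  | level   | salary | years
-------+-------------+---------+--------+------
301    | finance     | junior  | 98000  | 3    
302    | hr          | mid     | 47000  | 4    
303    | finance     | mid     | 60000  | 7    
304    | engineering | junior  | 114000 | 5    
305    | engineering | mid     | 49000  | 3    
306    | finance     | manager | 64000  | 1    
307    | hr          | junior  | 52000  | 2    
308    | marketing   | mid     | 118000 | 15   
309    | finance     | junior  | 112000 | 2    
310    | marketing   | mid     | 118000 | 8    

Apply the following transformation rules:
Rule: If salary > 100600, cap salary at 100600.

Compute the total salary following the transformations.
772400

Step 1: 4 records have salary > 100600
Step 2: These records originally summed to 462000
Step 3: After capping: 4 × 100600 = 402400
Step 4: Unaffected records sum: 370000
Step 5: Final sum = 402400 + 370000 = 772400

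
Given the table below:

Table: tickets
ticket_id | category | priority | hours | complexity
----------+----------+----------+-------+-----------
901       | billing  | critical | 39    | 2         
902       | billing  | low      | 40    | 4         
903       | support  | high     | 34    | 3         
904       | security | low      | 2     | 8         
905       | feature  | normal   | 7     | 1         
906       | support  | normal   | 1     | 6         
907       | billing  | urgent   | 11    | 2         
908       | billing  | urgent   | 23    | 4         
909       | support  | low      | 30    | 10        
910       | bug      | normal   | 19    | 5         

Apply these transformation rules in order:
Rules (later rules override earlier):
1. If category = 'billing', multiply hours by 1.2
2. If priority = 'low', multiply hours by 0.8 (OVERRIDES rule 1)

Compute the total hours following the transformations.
206.2

Step 1: Rule 2 takes priority for records with priority = 'low'
  - 3 records: 72 × 0.8 = 57.6
Step 2: Rule 1 applies to remaining records with category = 'billing'
  - 3 records: 73 × 1.2 = 87.6
Step 3: Other records unchanged: 61
Step 4: Final sum = 57.6 + 87.6 + 61 = 206.2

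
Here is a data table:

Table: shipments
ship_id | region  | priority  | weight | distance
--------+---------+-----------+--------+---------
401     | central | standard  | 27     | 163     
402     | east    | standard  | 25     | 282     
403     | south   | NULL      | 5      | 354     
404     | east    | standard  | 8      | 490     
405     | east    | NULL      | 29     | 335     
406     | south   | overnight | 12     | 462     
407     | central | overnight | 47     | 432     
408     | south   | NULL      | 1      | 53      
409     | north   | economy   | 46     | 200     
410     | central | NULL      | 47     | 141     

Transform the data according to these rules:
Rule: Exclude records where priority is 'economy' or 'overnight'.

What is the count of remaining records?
7

Step 1: Count records to exclude
  - 1 (economy) + 2 (overnight) = 3 records
Step 2: Total records: 10
Step 3: Remaining = 10 - 3 = 7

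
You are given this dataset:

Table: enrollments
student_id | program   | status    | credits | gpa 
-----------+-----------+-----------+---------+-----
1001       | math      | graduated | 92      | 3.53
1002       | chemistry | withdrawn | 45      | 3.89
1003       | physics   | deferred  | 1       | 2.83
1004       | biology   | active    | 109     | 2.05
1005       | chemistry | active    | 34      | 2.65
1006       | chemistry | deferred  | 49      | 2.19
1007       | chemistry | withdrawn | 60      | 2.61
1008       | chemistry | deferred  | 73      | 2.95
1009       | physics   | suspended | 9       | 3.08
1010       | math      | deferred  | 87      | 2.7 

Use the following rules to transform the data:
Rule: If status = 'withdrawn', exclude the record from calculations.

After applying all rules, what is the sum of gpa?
21.98

Step 1: Identify records where status = 'withdrawn'
Step 2: The excluded records sum to 6.5
Step 3: Original total gpa = 28.48
Step 4: Remaining total = 28.48 - 6.5 = 21.98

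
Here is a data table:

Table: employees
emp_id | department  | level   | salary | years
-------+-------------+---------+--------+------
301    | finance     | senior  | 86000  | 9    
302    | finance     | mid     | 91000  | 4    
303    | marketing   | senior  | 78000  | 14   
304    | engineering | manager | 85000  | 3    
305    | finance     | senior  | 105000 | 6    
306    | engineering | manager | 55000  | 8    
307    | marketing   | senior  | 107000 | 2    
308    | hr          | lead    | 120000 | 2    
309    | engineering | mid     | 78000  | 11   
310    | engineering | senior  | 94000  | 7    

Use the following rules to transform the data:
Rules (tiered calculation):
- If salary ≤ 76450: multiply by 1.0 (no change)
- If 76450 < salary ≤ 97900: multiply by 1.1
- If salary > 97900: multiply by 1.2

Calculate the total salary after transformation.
1016600.0

Step 1: Tier 1 (salary ≤ 76450): 1 records, sum = 55000 × 1.0 = 55000.0
Step 2: Tier 2 (76450 < salary ≤ 97900): 6 records, sum = 512000 × 1.1 = 563200.0
Step 3: Tier 3 (salary > 97900): 3 records, sum = 332000 × 1.2 = 398400.0
Step 4: Final sum = 55000.0 + 563200.0 + 398400.0 = 1016600.0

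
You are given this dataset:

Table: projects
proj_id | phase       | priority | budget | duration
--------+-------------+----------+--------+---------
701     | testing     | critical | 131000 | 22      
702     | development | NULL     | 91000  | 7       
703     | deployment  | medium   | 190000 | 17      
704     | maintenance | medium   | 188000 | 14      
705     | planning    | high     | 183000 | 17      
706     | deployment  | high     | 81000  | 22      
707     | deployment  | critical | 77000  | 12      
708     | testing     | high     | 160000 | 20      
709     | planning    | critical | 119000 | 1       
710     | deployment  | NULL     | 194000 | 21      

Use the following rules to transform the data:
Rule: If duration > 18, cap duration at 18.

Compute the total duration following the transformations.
140

Step 1: 4 records have duration > 18
Step 2: These records originally summed to 85
Step 3: After capping: 4 × 18 = 72
Step 4: Unaffected records sum: 68
Step 5: Final sum = 72 + 68 = 140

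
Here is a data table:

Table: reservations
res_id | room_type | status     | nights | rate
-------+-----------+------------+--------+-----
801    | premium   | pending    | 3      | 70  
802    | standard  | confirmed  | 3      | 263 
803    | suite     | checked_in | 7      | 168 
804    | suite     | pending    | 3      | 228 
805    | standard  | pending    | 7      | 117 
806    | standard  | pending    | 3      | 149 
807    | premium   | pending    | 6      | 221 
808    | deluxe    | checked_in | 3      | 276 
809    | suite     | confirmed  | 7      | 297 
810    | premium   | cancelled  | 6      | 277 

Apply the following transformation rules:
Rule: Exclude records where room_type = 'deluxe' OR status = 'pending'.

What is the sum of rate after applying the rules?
1005

Step 1: Find records where room_type = 'deluxe' OR status = 'pending'
Step 2: 6 records match, summing to 1061
Step 3: Original sum: 2066
Step 4: Remaining sum = 2066 - 1061 = 1005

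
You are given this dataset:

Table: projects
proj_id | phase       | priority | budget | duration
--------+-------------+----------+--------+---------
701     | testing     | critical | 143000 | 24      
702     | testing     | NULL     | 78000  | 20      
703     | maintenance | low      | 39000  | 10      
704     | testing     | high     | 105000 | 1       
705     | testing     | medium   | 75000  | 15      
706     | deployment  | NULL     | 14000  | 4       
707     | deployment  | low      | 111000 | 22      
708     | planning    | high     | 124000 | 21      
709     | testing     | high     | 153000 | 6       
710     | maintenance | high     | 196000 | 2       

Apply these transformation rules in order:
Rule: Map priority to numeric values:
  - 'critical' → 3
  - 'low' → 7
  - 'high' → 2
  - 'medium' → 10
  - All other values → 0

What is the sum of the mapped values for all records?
35

Step 1: Apply mapping to each record
Step 2: Count by status:
  'critical': 1 records × 3 = 3
  'low': 2 records × 7 = 14
  'high': 4 records × 2 = 8
  'medium': 1 records × 10 = 10
Step 3: Sum all mapped values = 35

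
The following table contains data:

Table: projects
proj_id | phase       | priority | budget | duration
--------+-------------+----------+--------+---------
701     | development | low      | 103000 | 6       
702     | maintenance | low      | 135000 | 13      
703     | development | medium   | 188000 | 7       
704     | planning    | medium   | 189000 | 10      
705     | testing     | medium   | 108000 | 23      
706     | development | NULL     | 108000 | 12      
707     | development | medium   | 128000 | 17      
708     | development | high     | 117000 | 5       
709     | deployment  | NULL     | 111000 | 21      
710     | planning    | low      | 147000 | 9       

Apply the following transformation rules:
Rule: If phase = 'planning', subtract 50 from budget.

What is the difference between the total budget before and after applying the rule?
100

Step 1: Original sum of budget = 1334000
Step 2: 2 records have phase = 'planning'
Step 3: Each affected record changes by -50
Step 4: Total change = 2 × -50 = -100
Step 5: New sum = 1334000 + -100 = 1333900
Step 6: Difference = |1333900 - 1334000| = 100
        (Sum decreased by 100)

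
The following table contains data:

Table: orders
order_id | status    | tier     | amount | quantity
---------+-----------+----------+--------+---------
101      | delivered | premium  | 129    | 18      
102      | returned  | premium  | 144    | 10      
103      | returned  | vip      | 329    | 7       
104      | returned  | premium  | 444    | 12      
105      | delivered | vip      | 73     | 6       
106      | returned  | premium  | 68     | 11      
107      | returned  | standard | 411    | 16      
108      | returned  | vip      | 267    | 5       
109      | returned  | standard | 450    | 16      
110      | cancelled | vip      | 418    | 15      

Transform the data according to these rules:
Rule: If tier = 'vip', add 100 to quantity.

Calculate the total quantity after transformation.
516

Step 1: Count records where tier = 'vip': 4
Step 2: Total bonus added: 4 × 100 = 400
Step 3: Original sum of quantity: 116
Step 4: Final sum = 116 + 400 = 516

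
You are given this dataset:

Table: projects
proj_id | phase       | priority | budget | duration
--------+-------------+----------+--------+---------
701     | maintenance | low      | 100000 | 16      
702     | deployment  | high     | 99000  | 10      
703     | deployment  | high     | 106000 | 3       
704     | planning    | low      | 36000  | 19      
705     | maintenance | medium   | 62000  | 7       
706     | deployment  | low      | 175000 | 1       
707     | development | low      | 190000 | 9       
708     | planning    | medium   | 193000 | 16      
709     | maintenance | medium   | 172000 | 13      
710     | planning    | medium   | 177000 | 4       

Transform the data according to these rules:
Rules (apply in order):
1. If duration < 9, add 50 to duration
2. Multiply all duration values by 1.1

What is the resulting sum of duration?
327.8

Step 1: Apply Rule 1 - Add 50 to records with duration < 9
  - 4 records affected: 15 + (4 × 50) = 215
  - Unaffected records: 83
  - Sum after Rule 1: 298
Step 2: Apply Rule 2 - Multiply all by 1.1
  - 298 × 1.1 = 327.8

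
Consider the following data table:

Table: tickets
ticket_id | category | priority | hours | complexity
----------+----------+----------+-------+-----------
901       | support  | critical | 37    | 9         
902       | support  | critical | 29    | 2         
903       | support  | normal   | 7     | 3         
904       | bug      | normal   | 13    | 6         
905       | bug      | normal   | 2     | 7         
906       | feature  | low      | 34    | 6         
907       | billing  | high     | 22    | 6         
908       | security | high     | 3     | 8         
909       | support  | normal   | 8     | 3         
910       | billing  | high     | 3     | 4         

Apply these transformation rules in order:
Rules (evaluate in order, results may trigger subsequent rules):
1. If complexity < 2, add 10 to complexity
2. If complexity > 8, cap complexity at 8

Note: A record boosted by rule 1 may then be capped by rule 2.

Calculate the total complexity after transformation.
53

Step 1: Apply rule 1 to records with complexity < 2
  - 0 records get bonus of 10
  - Of these, 0 records then exceed 8 and get capped
Step 2: Apply rule 2 to records with complexity > 8
  - 1 records (original) are capped
Step 3: Calculate final sum = 53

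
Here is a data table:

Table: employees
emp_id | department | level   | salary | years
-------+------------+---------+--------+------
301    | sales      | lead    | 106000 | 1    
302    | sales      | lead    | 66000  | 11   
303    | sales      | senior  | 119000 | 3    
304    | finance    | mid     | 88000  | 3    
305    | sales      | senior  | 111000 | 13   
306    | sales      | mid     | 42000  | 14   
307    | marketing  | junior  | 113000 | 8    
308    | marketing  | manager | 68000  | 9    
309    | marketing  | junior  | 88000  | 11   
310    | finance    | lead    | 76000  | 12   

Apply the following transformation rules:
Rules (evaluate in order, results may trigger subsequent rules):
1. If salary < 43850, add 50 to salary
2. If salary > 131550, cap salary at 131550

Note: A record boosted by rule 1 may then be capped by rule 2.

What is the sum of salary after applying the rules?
877050

Step 1: Apply rule 1 to records with salary < 43850
  - 1 records get bonus of 50
  - Of these, 0 records then exceed 131550 and get capped
Step 2: Apply rule 2 to records with salary > 131550
  - 0 records (original) are capped
Step 3: Calculate final sum = 877050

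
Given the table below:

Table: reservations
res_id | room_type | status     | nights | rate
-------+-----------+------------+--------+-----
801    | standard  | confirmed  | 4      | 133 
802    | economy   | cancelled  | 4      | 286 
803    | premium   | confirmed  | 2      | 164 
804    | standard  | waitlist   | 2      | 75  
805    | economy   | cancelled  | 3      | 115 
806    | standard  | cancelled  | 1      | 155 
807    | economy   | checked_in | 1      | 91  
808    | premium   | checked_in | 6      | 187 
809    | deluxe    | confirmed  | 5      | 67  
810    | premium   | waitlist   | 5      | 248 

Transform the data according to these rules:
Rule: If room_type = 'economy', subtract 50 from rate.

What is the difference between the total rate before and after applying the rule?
150

Step 1: Original sum of rate = 1521
Step 2: 3 records have room_type = 'economy'
Step 3: Each affected record changes by -50
Step 4: Total change = 3 × -50 = -150
Step 5: New sum = 1521 + -150 = 1371
Step 6: Difference = |1371 - 1521| = 150
        (Sum decreased by 150)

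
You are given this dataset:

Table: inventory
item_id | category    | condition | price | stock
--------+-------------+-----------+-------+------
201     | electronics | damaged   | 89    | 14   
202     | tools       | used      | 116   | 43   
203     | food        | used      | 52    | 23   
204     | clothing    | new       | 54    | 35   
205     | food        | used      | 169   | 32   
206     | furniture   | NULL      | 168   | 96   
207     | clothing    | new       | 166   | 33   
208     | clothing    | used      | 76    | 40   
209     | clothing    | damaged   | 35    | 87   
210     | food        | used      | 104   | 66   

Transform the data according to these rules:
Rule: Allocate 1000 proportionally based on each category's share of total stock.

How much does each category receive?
clothing: 415.78, electronics: 29.85, food: 258.0, furniture: 204.69, tools: 91.68

Step 1: Calculate total stock = 469
Step 2: Calculate each category's proportion:
  clothing: 195/469 = 41.58% → 415.78
  electronics: 14/469 = 2.99% → 29.85
  food: 121/469 = 25.80% → 258.0
  furniture: 96/469 = 20.47% → 204.69
  tools: 43/469 = 9.17% → 91.68
Step 3: Verify: sum of allocations ≈ 1000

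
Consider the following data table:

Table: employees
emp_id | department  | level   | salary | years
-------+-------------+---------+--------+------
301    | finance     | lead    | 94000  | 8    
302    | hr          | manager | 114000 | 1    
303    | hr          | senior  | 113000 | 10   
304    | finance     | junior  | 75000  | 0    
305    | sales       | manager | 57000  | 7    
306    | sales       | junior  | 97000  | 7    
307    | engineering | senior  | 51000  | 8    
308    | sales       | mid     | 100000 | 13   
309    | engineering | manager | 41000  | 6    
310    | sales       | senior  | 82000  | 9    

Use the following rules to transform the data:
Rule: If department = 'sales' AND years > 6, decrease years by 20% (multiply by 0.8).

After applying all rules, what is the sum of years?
61.8

Step 1: Find records where department = 'sales' AND years > 6
Step 2: 4 records match, summing to 36
Step 3: After multiplier: 36 × 0.8 = 28.8
Step 4: Unaffected records sum: 33
Step 5: Final sum = 28.8 + 33 = 61.8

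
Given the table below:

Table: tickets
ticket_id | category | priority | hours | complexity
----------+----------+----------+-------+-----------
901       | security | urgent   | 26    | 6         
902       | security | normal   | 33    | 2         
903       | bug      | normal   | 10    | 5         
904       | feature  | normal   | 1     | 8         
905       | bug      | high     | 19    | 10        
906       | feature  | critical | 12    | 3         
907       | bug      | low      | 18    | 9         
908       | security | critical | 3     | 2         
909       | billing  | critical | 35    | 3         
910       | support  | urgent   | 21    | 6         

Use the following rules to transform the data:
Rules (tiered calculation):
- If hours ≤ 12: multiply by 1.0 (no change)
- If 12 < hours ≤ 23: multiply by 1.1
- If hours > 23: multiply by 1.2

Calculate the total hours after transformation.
202.6

Step 1: Tier 1 (hours ≤ 12): 4 records, sum = 26 × 1.0 = 26.0
Step 2: Tier 2 (12 < hours ≤ 23): 3 records, sum = 58 × 1.1 = 63.8
Step 3: Tier 3 (hours > 23): 3 records, sum = 94 × 1.2 = 112.8
Step 4: Final sum = 26.0 + 63.8 + 112.8 = 202.6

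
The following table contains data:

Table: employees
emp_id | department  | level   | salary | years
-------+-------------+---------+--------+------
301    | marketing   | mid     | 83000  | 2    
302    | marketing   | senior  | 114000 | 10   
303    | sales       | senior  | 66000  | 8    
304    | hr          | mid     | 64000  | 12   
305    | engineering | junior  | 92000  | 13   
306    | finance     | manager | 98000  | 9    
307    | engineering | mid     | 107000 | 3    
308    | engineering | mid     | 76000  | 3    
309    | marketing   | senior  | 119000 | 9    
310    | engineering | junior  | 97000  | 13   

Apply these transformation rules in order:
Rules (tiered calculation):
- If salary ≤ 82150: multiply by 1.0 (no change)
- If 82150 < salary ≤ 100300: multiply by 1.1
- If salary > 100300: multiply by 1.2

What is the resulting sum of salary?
1021000.0

Step 1: Tier 1 (salary ≤ 82150): 3 records, sum = 206000 × 1.0 = 206000.0
Step 2: Tier 2 (82150 < salary ≤ 100300): 4 records, sum = 370000 × 1.1 = 407000.0
Step 3: Tier 3 (salary > 100300): 3 records, sum = 340000 × 1.2 = 408000.0
Step 4: Final sum = 206000.0 + 407000.0 + 408000.0 = 1021000.0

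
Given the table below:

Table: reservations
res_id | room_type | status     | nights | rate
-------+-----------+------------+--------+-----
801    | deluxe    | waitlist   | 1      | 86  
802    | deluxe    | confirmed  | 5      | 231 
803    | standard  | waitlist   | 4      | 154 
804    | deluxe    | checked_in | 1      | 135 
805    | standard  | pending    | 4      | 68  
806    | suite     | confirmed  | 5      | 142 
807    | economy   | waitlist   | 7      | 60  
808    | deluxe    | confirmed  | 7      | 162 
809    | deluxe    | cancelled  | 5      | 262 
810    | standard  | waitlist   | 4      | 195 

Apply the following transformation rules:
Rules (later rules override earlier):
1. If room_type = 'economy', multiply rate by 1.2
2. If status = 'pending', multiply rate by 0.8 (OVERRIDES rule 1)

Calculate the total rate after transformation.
1493.4

Step 1: Rule 2 takes priority for records with status = 'pending'
  - 1 records: 68 × 0.8 = 54.4
Step 2: Rule 1 applies to remaining records with room_type = 'economy'
  - 1 records: 60 × 1.2 = 72.0
Step 3: Other records unchanged: 1367
Step 4: Final sum = 54.4 + 72.0 + 1367 = 1493.4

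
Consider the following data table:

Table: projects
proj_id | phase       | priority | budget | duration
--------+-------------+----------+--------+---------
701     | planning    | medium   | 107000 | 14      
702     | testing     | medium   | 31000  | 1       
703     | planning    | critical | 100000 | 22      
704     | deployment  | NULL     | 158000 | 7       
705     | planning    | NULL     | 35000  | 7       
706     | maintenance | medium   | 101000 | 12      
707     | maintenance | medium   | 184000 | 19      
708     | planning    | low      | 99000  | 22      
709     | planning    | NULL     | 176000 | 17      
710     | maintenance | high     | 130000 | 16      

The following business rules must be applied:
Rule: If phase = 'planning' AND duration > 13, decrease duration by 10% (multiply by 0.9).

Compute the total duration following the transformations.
129.5

Step 1: Find records where phase = 'planning' AND duration > 13
Step 2: 4 records match, summing to 75
Step 3: After multiplier: 75 × 0.9 = 67.5
Step 4: Unaffected records sum: 62
Step 5: Final sum = 67.5 + 62 = 129.5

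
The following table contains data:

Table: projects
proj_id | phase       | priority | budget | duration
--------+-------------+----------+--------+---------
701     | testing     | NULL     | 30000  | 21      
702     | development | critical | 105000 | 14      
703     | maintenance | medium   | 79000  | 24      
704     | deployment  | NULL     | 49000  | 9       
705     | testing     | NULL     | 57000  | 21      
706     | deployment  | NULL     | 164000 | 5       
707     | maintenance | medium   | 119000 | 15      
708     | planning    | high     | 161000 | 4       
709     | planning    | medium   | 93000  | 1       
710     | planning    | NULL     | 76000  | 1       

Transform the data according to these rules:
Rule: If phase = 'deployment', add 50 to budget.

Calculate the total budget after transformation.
933100

Step 1: Count records where phase = 'deployment': 2
Step 2: Total bonus added: 2 × 50 = 100
Step 3: Original sum of budget: 933000
Step 4: Final sum = 933000 + 100 = 933100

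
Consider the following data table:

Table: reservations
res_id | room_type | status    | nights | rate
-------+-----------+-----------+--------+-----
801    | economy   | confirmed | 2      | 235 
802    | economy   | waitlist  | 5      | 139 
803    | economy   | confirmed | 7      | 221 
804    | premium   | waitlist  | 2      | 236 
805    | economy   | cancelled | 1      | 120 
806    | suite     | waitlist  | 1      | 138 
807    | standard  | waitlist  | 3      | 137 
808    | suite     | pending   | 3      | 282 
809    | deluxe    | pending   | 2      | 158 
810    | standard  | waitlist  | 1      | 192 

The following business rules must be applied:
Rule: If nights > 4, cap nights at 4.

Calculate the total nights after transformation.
23

Step 1: 2 records have nights > 4
Step 2: These records originally summed to 12
Step 3: After capping: 2 × 4 = 8
Step 4: Unaffected records sum: 15
Step 5: Final sum = 8 + 15 = 23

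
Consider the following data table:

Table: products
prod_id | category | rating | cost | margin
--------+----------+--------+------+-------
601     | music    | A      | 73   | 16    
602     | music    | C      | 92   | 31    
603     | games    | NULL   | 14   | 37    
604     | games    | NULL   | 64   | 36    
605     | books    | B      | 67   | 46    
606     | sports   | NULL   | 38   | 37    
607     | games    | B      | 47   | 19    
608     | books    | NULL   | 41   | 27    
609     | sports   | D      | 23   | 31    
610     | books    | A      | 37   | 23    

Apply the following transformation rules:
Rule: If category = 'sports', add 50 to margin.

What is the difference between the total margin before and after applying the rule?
100

Step 1: Original sum of margin = 303
Step 2: 2 records have category = 'sports'
Step 3: Each affected record changes by 50
Step 4: Total change = 2 × 50 = 100
Step 5: New sum = 303 + 100 = 403
Step 6: Difference = |403 - 303| = 100
        (Sum increased by 100)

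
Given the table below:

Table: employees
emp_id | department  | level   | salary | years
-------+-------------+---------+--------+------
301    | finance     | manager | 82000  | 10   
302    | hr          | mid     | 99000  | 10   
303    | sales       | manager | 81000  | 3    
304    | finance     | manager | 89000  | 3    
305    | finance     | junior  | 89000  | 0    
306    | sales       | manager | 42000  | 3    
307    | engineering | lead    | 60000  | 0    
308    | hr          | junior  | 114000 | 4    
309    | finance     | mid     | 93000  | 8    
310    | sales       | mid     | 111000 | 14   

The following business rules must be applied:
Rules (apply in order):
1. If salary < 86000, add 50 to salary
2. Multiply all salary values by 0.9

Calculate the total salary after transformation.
774180.0

Step 1: Apply Rule 1 - Add 50 to records with salary < 86000
  - 4 records affected: 265000 + (4 × 50) = 265200
  - Unaffected records: 595000
  - Sum after Rule 1: 860200
Step 2: Apply Rule 2 - Multiply all by 0.9
  - 860200 × 0.9 = 774180.0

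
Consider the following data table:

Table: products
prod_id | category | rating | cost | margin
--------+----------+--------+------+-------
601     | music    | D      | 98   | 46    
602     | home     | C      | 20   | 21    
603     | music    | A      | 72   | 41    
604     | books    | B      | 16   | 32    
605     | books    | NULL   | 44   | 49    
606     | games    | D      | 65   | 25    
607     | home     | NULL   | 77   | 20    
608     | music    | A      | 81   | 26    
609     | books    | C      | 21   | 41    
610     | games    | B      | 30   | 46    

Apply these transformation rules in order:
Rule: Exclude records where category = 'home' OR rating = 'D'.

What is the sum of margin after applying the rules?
235

Step 1: Find records where category = 'home' OR rating = 'D'
Step 2: 4 records match, summing to 112
Step 3: Original sum: 347
Step 4: Remaining sum = 347 - 112 = 235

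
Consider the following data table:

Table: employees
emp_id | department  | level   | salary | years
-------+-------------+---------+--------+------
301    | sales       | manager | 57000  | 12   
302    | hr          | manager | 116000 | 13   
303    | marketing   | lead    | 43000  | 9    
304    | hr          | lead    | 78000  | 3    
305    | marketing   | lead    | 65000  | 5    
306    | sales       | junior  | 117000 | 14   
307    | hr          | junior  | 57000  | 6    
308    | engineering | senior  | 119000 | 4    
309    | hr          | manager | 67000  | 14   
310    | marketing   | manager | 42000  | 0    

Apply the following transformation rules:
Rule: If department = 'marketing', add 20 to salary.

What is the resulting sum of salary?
761060

Step 1: Count records where department = 'marketing': 3
Step 2: Total bonus added: 3 × 20 = 60
Step 3: Original sum of salary: 761000
Step 4: Final sum = 761000 + 60 = 761060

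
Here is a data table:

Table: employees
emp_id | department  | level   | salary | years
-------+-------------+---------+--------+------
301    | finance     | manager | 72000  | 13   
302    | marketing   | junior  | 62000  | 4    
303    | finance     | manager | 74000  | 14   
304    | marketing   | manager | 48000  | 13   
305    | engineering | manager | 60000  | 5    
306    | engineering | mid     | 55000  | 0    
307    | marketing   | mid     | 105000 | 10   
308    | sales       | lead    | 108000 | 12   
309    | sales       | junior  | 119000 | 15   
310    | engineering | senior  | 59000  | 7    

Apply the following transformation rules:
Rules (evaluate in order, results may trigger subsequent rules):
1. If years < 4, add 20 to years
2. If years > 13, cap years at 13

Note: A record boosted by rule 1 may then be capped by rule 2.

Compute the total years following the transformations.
103

Step 1: Apply rule 1 to records with years < 4
  - 1 records get bonus of 20
  - Of these, 1 records then exceed 13 and get capped
Step 2: Apply rule 2 to records with years > 13
  - 2 records (original) are capped
Step 3: Calculate final sum = 103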